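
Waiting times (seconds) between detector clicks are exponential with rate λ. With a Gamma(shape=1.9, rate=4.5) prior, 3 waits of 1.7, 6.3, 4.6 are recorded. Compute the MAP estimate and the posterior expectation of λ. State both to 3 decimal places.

Σ times = 12.6. Posterior: Gamma(shape = 1.9+3 = 4.9, rate = 4.5+12.6 = 17.1).
Mode = (α−1)/β = 3.9/17.1 = 0.228.
Mean = α/β = 4.9/17.1 = 0.287.
The mean is pulled above the mode by the posterior's right skew.

MAP estimate = 0.228, posterior expectation = 0.287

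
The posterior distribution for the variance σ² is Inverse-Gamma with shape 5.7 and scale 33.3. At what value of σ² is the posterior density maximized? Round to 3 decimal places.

Mode = β/(α+1) = 33.3/6.7 = 4.970.
Mean = β/(α−1) = 33.3/4.7 = 7.085.
This is the posterior mode — the MAP estimate.

4.970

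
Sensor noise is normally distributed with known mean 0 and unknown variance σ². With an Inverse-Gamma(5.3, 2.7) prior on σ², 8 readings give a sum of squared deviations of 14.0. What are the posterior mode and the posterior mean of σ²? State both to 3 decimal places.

MAP: 0.942. Posterior mean: 1.169.

Posterior: Inverse-Gamma(shape = 5.3+8/2 = 9.3, scale = 2.7+14.0/2 = 9.7).
Mode = β/(α+1) = 9.7/10.3 = 0.942.
Mean = β/(α−1) = 9.7/8.3 = 1.169.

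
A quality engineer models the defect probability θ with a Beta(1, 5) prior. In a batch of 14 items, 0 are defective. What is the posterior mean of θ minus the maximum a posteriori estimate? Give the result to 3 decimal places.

Posterior: Beta(1+0, 5+14) = Beta(1, 19).
Since α = 1 ≤ 1 and β > 1, the Beta density is monotone decreasing on [0,1]; the mode is at 0.
Mean = 1/(1+19) = 0.050.
Difference = 0.050 − 0.000 = 0.050.
Mean > mode: the posterior has a right tail.

0.050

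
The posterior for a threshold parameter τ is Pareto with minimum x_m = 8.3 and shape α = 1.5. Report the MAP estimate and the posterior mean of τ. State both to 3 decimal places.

MAP estimate = 8.300, posterior mean = 24.900

The Pareto density is strictly decreasing on [x_m, ∞), so the mode is x_m = 8.300.
Mean = α·x_m/(α−1) = 1.5·8.3/0.5 = 24.900.
The posterior is right-skewed, so the mean exceeds the mode.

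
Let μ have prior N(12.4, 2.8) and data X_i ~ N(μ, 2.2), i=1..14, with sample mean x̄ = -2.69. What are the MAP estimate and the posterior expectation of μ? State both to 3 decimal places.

MAP: -1.888. Posterior mean: -1.888.

Posterior for μ is Normal. Precision-weighted mean: (1/2.8·12.4 + 14/2.2·-2.69) / (1/2.8 + 14/2.2) = -1.888.
A Normal posterior is symmetric, so mode = mean.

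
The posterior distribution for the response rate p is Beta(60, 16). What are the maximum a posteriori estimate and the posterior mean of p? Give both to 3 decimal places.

Mode = (60−1)/(60+16−2) = 59/74 = 0.797.
Mean = 60/(60+16) = 60/76 = 0.789.

MAP = 0.797, posterior mean = 0.789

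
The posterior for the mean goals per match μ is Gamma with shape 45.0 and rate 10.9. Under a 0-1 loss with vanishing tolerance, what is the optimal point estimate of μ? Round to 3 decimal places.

Mode = (α−1)/β = 44.0/10.9 = 4.037.
Mean = α/β = 45.0/10.9 = 4.128.
This is the posterior mode — the MAP estimate.

4.037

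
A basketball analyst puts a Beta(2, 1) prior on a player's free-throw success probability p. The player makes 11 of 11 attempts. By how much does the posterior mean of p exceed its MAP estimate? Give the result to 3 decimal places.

-0.071

Posterior: Beta(2+11, 1+0) = Beta(13, 1).
Since β = 1 ≤ 1 and α > 1, the Beta density is monotone increasing on [0,1]; the mode is at 1.
Mean = 13/(13+1) = 0.929.
Difference = 0.929 − 1.000 = -0.071.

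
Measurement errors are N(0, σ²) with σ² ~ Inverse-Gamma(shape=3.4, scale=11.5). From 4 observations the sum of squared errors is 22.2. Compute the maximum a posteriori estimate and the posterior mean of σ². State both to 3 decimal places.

Posterior: Inverse-Gamma(shape = 3.4+4/2 = 5.4, scale = 11.5+22.2/2 = 22.6).
Mode = β/(α+1) = 22.6/6.4 = 3.531.
Mean = β/(α−1) = 22.6/4.4 = 5.136.

maximum a posteriori estimate = 3.531, posterior mean = 5.136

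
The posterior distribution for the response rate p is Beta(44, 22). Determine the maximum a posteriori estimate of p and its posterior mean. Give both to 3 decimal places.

Mode = (44−1)/(44+22−2) = 43/64 = 0.672.
Mean = 44/(44+22) = 44/66 = 0.667.

maximum a posteriori estimate = 0.672, posterior mean = 0.667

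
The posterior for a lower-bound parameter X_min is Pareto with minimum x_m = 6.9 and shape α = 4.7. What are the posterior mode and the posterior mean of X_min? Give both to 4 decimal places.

MAP = 6.9000, posterior mean = 8.7649

The Pareto density is strictly decreasing on [x_m, ∞), so the mode is x_m = 6.9000.
Mean = α·x_m/(α−1) = 4.7·6.9/3.7 = 8.7649.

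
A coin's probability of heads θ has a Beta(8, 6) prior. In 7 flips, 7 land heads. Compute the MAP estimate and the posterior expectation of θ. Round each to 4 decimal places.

θ_MAP = 0.7368, E[θ|data] = 0.7143

Posterior: Beta(8+7, 6+0) = Beta(15, 6).
Mode = (15−1)/(15+6−2) = 14/19 = 0.7368.
Mean = 15/(15+6) = 15/21 = 0.7143.
Mode > mean: the posterior has a left tail.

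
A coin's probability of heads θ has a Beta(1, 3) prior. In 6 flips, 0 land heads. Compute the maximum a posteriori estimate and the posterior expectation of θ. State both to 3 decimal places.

Posterior: Beta(1+0, 3+6) = Beta(1, 9).
Since α = 1 ≤ 1 and β > 1, the Beta density is monotone decreasing on [0,1]; the mode is at 0.
Mean = 1/(1+9) = 0.100.
Mean > mode: the posterior has a right tail.

MAP = 0.000; posterior mean = 0.100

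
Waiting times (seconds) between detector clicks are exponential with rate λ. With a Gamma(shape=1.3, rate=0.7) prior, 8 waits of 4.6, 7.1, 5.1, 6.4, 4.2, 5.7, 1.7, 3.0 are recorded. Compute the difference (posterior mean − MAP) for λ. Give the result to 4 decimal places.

Σ times = 37.8. Posterior: Gamma(shape = 1.3+8 = 9.3, rate = 0.7+37.8 = 38.5).
Mode = (α−1)/β = 8.3/38.5 = 0.2156.
Mean = α/β = 9.3/38.5 = 0.2416.
Difference = 0.2416 − 0.2156 = 0.0260.
The mean is pulled above the mode by the posterior's right skew.

0.0260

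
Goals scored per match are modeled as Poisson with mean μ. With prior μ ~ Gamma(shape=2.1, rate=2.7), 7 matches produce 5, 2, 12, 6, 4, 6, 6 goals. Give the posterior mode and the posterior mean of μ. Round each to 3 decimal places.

Σ counts = 41. Posterior: Gamma(shape = 2.1+41 = 43.1, rate = 2.7+7 = 9.7).
Mode = (α−1)/β = 42.1/9.7 = 4.340.
Mean = α/β = 43.1/9.7 = 4.443.

MAP: 4.340. Posterior mean: 4.443.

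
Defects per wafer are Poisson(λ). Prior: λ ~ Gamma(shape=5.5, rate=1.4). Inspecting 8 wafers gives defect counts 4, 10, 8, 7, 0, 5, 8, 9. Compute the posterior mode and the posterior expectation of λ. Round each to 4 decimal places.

Σ counts = 51. Posterior: Gamma(shape = 5.5+51 = 56.5, rate = 1.4+8 = 9.4).
Mode = (α−1)/β = 55.5/9.4 = 5.9043.
Mean = α/β = 56.5/9.4 = 6.0106.
The mean is pulled above the mode by the posterior's right skew.

λ_MAP = 5.9043, E[λ|data] = 6.0106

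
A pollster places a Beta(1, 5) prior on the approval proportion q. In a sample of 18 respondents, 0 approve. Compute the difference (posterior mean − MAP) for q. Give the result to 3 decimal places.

Posterior: Beta(1+0, 5+18) = Beta(1, 23).
Since α = 1 ≤ 1 and β > 1, the Beta density is monotone decreasing on [0,1]; the mode is at 0.
Mean = 1/(1+23) = 0.042.
Difference = 0.042 − 0.000 = 0.042.
Right-skewed posterior ⇒ mode < mean.

0.042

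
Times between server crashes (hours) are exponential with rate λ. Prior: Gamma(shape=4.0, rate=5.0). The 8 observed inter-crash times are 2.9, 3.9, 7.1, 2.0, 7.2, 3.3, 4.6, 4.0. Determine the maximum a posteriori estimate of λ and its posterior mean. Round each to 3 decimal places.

Σ times = 35.0. Posterior: Gamma(shape = 4.0+8 = 12.0, rate = 5.0+35.0 = 40.0).
Mode = (α−1)/β = 11.0/40.0 = 0.275.
Mean = α/β = 12.0/40.0 = 0.300.

MAP: 0.275. Posterior mean: 0.300.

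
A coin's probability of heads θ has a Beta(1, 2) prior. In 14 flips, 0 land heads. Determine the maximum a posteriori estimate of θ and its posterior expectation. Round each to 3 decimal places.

Posterior: Beta(1+0, 2+14) = Beta(1, 16).
Since α = 1 ≤ 1 and β > 1, the Beta density is monotone decreasing on [0,1]; the mode is at 0.
Mean = 1/(1+16) = 0.059.

MAP = 0.000, posterior mean = 0.059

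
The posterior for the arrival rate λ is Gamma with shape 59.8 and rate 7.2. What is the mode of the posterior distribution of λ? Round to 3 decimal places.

8.167

Mode = (α−1)/β = 58.8/7.2 = 8.167.
Mean = α/β = 59.8/7.2 = 8.306.
This is the posterior mode — the MAP estimate.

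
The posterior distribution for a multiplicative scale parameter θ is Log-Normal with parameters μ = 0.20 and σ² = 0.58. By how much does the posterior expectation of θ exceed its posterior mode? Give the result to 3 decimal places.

Mode = exp(μ − σ²) = exp(-0.38) = 0.684.
Mean = exp(μ + σ²/2) = exp(0.490) = 1.632.
Difference = 1.632 − 0.684 = 0.948.
Right-skewed posterior ⇒ mode < mean.

0.948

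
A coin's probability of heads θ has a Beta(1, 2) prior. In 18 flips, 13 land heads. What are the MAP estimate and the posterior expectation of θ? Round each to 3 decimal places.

MAP = 0.684; posterior mean = 0.667

Posterior: Beta(1+13, 2+5) = Beta(14, 7).
Mode = (14−1)/(14+7−2) = 13/19 = 0.684.
Mean = 14/(14+7) = 14/21 = 0.667.
Left-skewed posterior ⇒ mean < mode.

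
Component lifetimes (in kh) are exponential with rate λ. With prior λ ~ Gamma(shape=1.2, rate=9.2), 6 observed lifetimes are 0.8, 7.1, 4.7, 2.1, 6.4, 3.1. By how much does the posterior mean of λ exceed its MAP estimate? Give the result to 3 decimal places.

0.030

Σ times = 24.2. Posterior: Gamma(shape = 1.2+6 = 7.2, rate = 9.2+24.2 = 33.4).
Mode = (α−1)/β = 6.2/33.4 = 0.186.
Mean = α/β = 7.2/33.4 = 0.216.
Difference = 0.216 − 0.186 = 0.030.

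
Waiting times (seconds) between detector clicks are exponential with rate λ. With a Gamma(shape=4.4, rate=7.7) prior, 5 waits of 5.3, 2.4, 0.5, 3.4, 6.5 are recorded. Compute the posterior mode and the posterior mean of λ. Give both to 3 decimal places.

Σ times = 18.1. Posterior: Gamma(shape = 4.4+5 = 9.4, rate = 7.7+18.1 = 25.8).
Mode = (α−1)/β = 8.4/25.8 = 0.326.
Mean = α/β = 9.4/25.8 = 0.364.
Right-skewed posterior ⇒ mode < mean.

posterior mode = 0.326, posterior mean = 0.364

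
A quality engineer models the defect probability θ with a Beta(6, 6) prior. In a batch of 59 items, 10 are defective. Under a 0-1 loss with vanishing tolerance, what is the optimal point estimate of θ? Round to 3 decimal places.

Posterior: Beta(6+10, 6+49) = Beta(16, 55).
Mode = (16−1)/(16+55−2) = 15/69 = 0.217.
Mean = 16/(16+55) = 16/71 = 0.225.
This is the posterior mode — the MAP estimate.

0.217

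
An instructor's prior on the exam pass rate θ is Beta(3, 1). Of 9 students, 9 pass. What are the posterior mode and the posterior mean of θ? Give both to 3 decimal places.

posterior mode = 1.000, posterior mean = 0.923

Posterior: Beta(3+9, 1+0) = Beta(12, 1).
Since β = 1 ≤ 1 and α > 1, the Beta density is monotone increasing on [0,1]; the mode is at 1.
Mean = 12/(12+1) = 0.923.
The posterior is left-skewed, so the mode exceeds the mean.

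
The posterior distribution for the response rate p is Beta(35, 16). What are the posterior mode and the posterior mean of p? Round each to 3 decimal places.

Mode = (35−1)/(35+16−2) = 34/49 = 0.694.
Mean = 35/(35+16) = 35/51 = 0.686.

MAP = 0.694; posterior mean = 0.686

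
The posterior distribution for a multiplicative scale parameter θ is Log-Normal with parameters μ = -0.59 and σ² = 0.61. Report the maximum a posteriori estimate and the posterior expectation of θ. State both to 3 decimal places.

MAP = 0.301; posterior mean = 0.752

Mode = exp(μ − σ²) = exp(-1.20) = 0.301.
Mean = exp(μ + σ²/2) = exp(-0.285) = 0.752.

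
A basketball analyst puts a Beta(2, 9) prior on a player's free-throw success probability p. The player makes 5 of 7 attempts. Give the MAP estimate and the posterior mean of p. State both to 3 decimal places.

Posterior: Beta(2+5, 9+2) = Beta(7, 11).
Mode = (7−1)/(7+11−2) = 6/16 = 0.375.
Mean = 7/(7+11) = 7/18 = 0.389.

MAP: 0.375. Posterior mean: 0.389.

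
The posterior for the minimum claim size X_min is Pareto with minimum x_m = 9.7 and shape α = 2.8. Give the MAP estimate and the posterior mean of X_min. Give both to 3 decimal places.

The Pareto density is strictly decreasing on [x_m, ∞), so the mode is x_m = 9.700.
Mean = α·x_m/(α−1) = 2.8·9.7/1.8 = 15.089.

MAP: 9.700. Posterior mean: 15.089.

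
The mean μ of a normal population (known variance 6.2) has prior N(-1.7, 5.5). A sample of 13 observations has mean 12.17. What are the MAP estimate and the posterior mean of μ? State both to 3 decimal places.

Posterior for μ is Normal. Precision-weighted mean: (1/5.5·-1.7 + 13/6.2·12.17) / (1/5.5 + 13/6.2) = 11.063.
A Normal posterior is symmetric, so mode = mean.

MAP = 11.063; posterior mean = 11.063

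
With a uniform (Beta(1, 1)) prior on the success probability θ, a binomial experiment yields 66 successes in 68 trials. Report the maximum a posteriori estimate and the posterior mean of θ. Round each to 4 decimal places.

Posterior: Beta(1+66, 1+2) = Beta(67, 3).
Mode = (67−1)/(67+3−2) = 66/68 = 0.9706.
With a flat prior the MAP equals the MLE, 66/68.
Mean = 67/(67+3) = 67/70 = 0.9571.

θ_MAP = 0.9706, E[θ|data] = 0.9571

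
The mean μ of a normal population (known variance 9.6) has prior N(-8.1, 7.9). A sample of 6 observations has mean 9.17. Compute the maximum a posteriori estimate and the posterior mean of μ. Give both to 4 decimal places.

MAP: 6.2614. Posterior mean: 6.2614.

Posterior for μ is Normal. Precision-weighted mean: (1/7.9·-8.1 + 6/9.6·9.17) / (1/7.9 + 6/9.6) = 6.2614.
A Normal posterior is symmetric, so mode = mean.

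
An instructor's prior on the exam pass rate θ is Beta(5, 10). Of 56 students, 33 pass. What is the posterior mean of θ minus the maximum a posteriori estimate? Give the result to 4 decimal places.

-0.0010

Posterior: Beta(5+33, 10+23) = Beta(38, 33).
Mode = (38−1)/(38+33−2) = 37/69 = 0.5362.
Mean = 38/(38+33) = 38/71 = 0.5352.
Difference = 0.5352 − 0.5362 = -0.0010.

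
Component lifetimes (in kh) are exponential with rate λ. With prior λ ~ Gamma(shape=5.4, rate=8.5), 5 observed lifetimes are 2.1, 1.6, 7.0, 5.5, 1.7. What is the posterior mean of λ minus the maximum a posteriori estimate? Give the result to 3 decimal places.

0.038

Σ times = 17.9. Posterior: Gamma(shape = 5.4+5 = 10.4, rate = 8.5+17.9 = 26.4).
Mode = (α−1)/β = 9.4/26.4 = 0.356.
Mean = α/β = 10.4/26.4 = 0.394.
Difference = 0.394 − 0.356 = 0.038.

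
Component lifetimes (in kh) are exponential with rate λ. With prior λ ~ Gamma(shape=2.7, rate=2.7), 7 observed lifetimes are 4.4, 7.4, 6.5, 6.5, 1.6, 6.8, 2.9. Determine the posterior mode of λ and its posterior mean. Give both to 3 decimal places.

MAP = 0.224; posterior mean = 0.250

Σ times = 36.1. Posterior: Gamma(shape = 2.7+7 = 9.7, rate = 2.7+36.1 = 38.8).
Mode = (α−1)/β = 8.7/38.8 = 0.224.
Mean = α/β = 9.7/38.8 = 0.250.
The posterior is right-skewed, so the mean exceeds the mode.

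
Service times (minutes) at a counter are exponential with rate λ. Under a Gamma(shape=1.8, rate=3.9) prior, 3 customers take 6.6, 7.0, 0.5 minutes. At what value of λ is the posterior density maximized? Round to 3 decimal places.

0.211

Σ times = 14.1. Posterior: Gamma(shape = 1.8+3 = 4.8, rate = 3.9+14.1 = 18.0).
Mode = (α−1)/β = 3.8/18.0 = 0.211.
Mean = α/β = 4.8/18.0 = 0.267.
This is the posterior mode — the MAP estimate.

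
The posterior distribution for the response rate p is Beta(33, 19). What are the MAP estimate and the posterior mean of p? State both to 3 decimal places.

Mode = (33−1)/(33+19−2) = 32/50 = 0.640.
Mean = 33/(33+19) = 33/52 = 0.635.
Mode > mean: the posterior has a left tail.

p_MAP = 0.640, E[p|data] = 0.635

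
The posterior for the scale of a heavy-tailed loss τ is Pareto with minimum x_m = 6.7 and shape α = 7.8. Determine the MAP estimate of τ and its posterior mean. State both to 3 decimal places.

MAP = 6.700, posterior mean = 7.685

The Pareto density is strictly decreasing on [x_m, ∞), so the mode is x_m = 6.700.
Mean = α·x_m/(α−1) = 7.8·6.7/6.8 = 7.685.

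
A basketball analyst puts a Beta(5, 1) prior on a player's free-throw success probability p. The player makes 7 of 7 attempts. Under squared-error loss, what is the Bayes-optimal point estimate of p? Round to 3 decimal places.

Posterior: Beta(5+7, 1+0) = Beta(12, 1).
Since β = 1 ≤ 1 and α > 1, the Beta density is monotone increasing on [0,1]; the mode is at 1.
Mean = 12/(12+1) = 0.923.
Squared-error loss ⇒ the optimal estimator is the posterior mean.

0.923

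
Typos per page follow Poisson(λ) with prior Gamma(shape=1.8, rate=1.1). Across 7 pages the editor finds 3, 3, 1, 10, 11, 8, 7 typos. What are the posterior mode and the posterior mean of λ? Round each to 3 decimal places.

Σ counts = 43. Posterior: Gamma(shape = 1.8+43 = 44.8, rate = 1.1+7 = 8.1).
Mode = (α−1)/β = 43.8/8.1 = 5.407.
Mean = α/β = 44.8/8.1 = 5.531.
The mean is pulled above the mode by the posterior's right skew.

λ_MAP = 5.407, E[λ|data] = 5.531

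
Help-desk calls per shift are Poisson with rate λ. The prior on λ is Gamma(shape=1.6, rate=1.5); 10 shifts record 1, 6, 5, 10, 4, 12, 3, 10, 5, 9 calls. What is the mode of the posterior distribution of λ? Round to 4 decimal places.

5.7043

Σ counts = 65. Posterior: Gamma(shape = 1.6+65 = 66.6, rate = 1.5+10 = 11.5).
Mode = (α−1)/β = 65.6/11.5 = 5.7043.
Mean = α/β = 66.6/11.5 = 5.7913.
This is the posterior mode — the MAP estimate.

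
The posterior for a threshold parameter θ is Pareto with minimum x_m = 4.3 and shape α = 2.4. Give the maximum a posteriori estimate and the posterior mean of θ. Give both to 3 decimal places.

maximum a posteriori estimate = 4.300, posterior mean = 7.371

The Pareto density is strictly decreasing on [x_m, ∞), so the mode is x_m = 4.300.
Mean = α·x_m/(α−1) = 2.4·4.3/1.4 = 7.371.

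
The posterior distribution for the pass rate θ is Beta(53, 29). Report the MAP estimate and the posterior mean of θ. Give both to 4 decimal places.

θ_MAP = 0.6500, E[θ|data] = 0.6463

Mode = (53−1)/(53+29−2) = 52/80 = 0.6500.
Mean = 53/(53+29) = 53/82 = 0.6463.
Left-skewed posterior ⇒ mean < mode.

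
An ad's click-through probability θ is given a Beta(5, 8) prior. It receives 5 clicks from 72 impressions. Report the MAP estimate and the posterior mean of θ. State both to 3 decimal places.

MAP: 0.108. Posterior mean: 0.118.

Posterior: Beta(5+5, 8+67) = Beta(10, 75).
Mode = (10−1)/(10+75−2) = 9/83 = 0.108.
Mean = 10/(10+75) = 10/85 = 0.118.
The mean is pulled above the mode by the posterior's right skew.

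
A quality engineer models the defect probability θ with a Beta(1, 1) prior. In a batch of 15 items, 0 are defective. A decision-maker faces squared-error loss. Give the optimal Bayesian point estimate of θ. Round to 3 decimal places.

0.059

Posterior: Beta(1+0, 1+15) = Beta(1, 16).
Since α = 1 ≤ 1 and β > 1, the Beta density is monotone decreasing on [0,1]; the mode is at 0.
Mean = 1/(1+16) = 0.059.
Squared-error loss ⇒ the optimal estimator is the posterior mean.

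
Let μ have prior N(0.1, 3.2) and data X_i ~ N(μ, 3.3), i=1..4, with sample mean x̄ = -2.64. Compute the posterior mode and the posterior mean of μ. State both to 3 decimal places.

MAP = -2.078; posterior mean = -2.078

Posterior for μ is Normal. Precision-weighted mean: (1/3.2·0.1 + 4/3.3·-2.64) / (1/3.2 + 4/3.3) = -2.078.
A Normal posterior is symmetric, so mode = mean.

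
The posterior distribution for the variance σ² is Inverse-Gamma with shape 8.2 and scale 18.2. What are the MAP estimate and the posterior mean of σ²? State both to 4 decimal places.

MAP = 1.9783; posterior mean = 2.5278

Mode = β/(α+1) = 18.2/9.2 = 1.9783.
Mean = β/(α−1) = 18.2/7.2 = 2.5278.
Right-skewed posterior ⇒ mode < mean.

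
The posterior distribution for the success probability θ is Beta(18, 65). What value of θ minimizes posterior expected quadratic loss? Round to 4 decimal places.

Mode = (18−1)/(18+65−2) = 17/81 = 0.2099.
Mean = 18/(18+65) = 18/83 = 0.2169.
Quadratic loss ⇒ the optimal estimator is the posterior mean.

0.2169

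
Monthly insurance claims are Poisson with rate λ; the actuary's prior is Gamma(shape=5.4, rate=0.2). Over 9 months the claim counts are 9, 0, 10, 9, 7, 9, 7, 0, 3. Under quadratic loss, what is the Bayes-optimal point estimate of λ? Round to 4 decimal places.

Σ counts = 54. Posterior: Gamma(shape = 5.4+54 = 59.4, rate = 0.2+9 = 9.2).
Mode = (α−1)/β = 58.4/9.2 = 6.3478.
Mean = α/β = 59.4/9.2 = 6.4565.
Quadratic loss ⇒ the optimal estimator is the posterior mean.

6.4565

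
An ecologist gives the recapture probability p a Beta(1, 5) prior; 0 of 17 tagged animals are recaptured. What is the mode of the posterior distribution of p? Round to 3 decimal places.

Posterior: Beta(1+0, 5+17) = Beta(1, 22).
Since α = 1 ≤ 1 and β > 1, the Beta density is monotone decreasing on [0,1]; the mode is at 0.
Mean = 1/(1+22) = 0.043.
This is the posterior mode — the MAP estimate.

0.000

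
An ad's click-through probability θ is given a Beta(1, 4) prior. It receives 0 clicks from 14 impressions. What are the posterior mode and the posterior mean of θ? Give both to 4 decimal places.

Posterior: Beta(1+0, 4+14) = Beta(1, 18).
Since α = 1 ≤ 1 and β > 1, the Beta density is monotone decreasing on [0,1]; the mode is at 0.
Mean = 1/(1+18) = 0.0526.

θ_MAP = 0.0000, E[θ|data] = 0.0526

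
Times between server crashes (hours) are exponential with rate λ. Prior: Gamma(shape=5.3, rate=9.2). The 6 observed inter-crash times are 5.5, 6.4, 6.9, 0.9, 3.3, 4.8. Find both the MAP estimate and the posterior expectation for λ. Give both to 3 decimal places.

λ_MAP = 0.278, E[λ|data] = 0.305

Σ times = 27.8. Posterior: Gamma(shape = 5.3+6 = 11.3, rate = 9.2+27.8 = 37.0).
Mode = (α−1)/β = 10.3/37.0 = 0.278.
Mean = α/β = 11.3/37.0 = 0.305.
The posterior is right-skewed, so the mean exceeds the mode.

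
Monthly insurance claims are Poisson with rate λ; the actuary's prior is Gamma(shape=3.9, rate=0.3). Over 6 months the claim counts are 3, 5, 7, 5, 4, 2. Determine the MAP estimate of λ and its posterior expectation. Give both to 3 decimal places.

Σ counts = 26. Posterior: Gamma(shape = 3.9+26 = 29.9, rate = 0.3+6 = 6.3).
Mode = (α−1)/β = 28.9/6.3 = 4.587.
Mean = α/β = 29.9/6.3 = 4.746.

MAP = 4.587, posterior mean = 4.746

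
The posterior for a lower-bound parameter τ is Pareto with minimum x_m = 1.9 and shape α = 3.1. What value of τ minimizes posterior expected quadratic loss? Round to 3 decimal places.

2.805

The Pareto density is strictly decreasing on [x_m, ∞), so the mode is x_m = 1.900.
Mean = α·x_m/(α−1) = 3.1·1.9/2.1 = 2.805.
Quadratic loss ⇒ the optimal estimator is the posterior mean.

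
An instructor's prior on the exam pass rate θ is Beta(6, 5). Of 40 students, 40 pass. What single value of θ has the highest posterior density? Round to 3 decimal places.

Posterior: Beta(6+40, 5+0) = Beta(46, 5).
Mode = (46−1)/(46+5−2) = 45/49 = 0.918.
Mean = 46/(46+5) = 46/51 = 0.902.
This is the posterior mode — the MAP estimate.

0.918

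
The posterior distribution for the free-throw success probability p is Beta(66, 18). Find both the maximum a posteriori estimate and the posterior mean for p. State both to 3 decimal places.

Mode = (66−1)/(66+18−2) = 65/82 = 0.793.
Mean = 66/(66+18) = 66/84 = 0.786.
Mode > mean: the posterior has a left tail.

MAP = 0.793; posterior mean = 0.786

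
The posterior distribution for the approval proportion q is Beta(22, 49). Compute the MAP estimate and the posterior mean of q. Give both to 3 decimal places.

MAP: 0.304. Posterior mean: 0.310.

Mode = (22−1)/(22+49−2) = 21/69 = 0.304.
Mean = 22/(22+49) = 22/71 = 0.310.
Right-skewed posterior ⇒ mode < mean.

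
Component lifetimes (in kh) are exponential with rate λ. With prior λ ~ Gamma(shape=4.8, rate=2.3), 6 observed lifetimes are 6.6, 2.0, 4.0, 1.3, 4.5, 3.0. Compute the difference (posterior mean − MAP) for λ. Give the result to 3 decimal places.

Σ times = 21.4. Posterior: Gamma(shape = 4.8+6 = 10.8, rate = 2.3+21.4 = 23.7).
Mode = (α−1)/β = 9.8/23.7 = 0.414.
Mean = α/β = 10.8/23.7 = 0.456.
Difference = 0.456 − 0.414 = 0.042.

0.042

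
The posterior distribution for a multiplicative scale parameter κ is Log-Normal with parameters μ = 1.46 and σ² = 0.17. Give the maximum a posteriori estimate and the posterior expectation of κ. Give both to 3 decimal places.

MAP: 3.633. Posterior mean: 4.688.

Mode = exp(μ − σ²) = exp(1.29) = 3.633.
Mean = exp(μ + σ²/2) = exp(1.545) = 4.688.
The mean is pulled above the mode by the posterior's right skew.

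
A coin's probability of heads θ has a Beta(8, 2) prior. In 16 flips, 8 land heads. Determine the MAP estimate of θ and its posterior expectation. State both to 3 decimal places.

Posterior: Beta(8+8, 2+8) = Beta(16, 10).
Mode = (16−1)/(16+10−2) = 15/24 = 0.625.
Mean = 16/(16+10) = 16/26 = 0.615.

θ_MAP = 0.625, E[θ|data] = 0.615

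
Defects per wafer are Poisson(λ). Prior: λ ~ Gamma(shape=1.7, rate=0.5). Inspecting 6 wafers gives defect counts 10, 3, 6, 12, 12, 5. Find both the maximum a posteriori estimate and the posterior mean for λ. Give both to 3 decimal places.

Σ counts = 48. Posterior: Gamma(shape = 1.7+48 = 49.7, rate = 0.5+6 = 6.5).
Mode = (α−1)/β = 48.7/6.5 = 7.492.
Mean = α/β = 49.7/6.5 = 7.646.

λ_MAP = 7.492, E[λ|data] = 7.646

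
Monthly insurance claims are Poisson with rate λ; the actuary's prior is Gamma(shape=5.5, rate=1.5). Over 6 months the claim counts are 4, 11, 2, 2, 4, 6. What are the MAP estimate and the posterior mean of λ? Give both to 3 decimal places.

Σ counts = 29. Posterior: Gamma(shape = 5.5+29 = 34.5, rate = 1.5+6 = 7.5).
Mode = (α−1)/β = 33.5/7.5 = 4.467.
Mean = α/β = 34.5/7.5 = 4.600.
Right-skewed posterior ⇒ mode < mean.

MAP = 4.467; posterior mean = 4.600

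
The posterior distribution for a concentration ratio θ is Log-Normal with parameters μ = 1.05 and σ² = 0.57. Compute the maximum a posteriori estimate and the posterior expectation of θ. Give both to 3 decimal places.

MAP = 1.616, posterior mean = 3.800

Mode = exp(μ − σ²) = exp(0.48) = 1.616.
Mean = exp(μ + σ²/2) = exp(1.335) = 3.800.
Right-skewed posterior ⇒ mode < mean.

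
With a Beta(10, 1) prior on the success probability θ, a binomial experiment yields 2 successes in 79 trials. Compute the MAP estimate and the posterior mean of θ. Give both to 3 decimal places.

MAP = 0.125; posterior mean = 0.133

Posterior: Beta(10+2, 1+77) = Beta(12, 78).
Mode = (12−1)/(12+78−2) = 11/88 = 0.125.
Mean = 12/(12+78) = 12/90 = 0.133.
Right-skewed posterior ⇒ mode < mean.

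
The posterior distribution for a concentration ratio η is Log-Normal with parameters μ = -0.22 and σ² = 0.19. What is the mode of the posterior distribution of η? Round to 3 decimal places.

0.664

Mode = exp(μ − σ²) = exp(-0.41) = 0.664.
Mean = exp(μ + σ²/2) = exp(-0.125) = 0.882.
This is the posterior mode — the MAP estimate.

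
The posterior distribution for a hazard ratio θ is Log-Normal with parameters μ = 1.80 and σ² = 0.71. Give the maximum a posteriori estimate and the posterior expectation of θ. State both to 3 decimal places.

Mode = exp(μ − σ²) = exp(1.09) = 2.974.
Mean = exp(μ + σ²/2) = exp(2.155) = 8.628.

MAP = 2.974; posterior mean = 8.628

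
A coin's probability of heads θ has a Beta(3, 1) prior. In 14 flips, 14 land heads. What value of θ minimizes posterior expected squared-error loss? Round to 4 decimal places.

Posterior: Beta(3+14, 1+0) = Beta(17, 1).
Since β = 1 ≤ 1 and α > 1, the Beta density is monotone increasing on [0,1]; the mode is at 1.
Mean = 17/(17+1) = 0.9444.
Squared-error loss ⇒ the optimal estimator is the posterior mean.

0.9444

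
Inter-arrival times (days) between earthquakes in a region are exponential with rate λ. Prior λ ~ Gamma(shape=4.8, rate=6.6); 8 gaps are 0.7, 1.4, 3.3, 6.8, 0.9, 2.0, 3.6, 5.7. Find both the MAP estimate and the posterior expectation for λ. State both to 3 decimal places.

Σ times = 24.4. Posterior: Gamma(shape = 4.8+8 = 12.8, rate = 6.6+24.4 = 31.0).
Mode = (α−1)/β = 11.8/31.0 = 0.381.
Mean = α/β = 12.8/31.0 = 0.413.
Right-skewed posterior ⇒ mode < mean.

MAP estimate = 0.381, posterior expectation = 0.413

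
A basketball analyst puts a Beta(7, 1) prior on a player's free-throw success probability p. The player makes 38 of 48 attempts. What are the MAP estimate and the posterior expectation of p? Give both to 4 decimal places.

MAP = 0.8148; posterior mean = 0.8036

Posterior: Beta(7+38, 1+10) = Beta(45, 11).
Mode = (45−1)/(45+11−2) = 44/54 = 0.8148.
Mean = 45/(45+11) = 45/56 = 0.8036.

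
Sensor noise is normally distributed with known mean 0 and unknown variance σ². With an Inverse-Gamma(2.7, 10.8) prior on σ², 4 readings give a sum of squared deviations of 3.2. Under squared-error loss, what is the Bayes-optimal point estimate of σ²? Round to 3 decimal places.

3.351

Posterior: Inverse-Gamma(shape = 2.7+4/2 = 4.7, scale = 10.8+3.2/2 = 12.4).
Mode = β/(α+1) = 12.4/5.7 = 2.175.
Mean = β/(α−1) = 12.4/3.7 = 3.351.
Squared-error loss ⇒ the optimal estimator is the posterior mean.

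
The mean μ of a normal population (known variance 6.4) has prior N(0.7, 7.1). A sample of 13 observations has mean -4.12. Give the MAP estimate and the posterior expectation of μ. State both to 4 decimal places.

Posterior for μ is Normal. Precision-weighted mean: (1/7.1·0.7 + 13/6.4·-4.12) / (1/7.1 + 13/6.4) = -3.8075.
A Normal posterior is symmetric, so mode = mean.

μ_MAP = -3.8075, E[μ|data] = -3.8075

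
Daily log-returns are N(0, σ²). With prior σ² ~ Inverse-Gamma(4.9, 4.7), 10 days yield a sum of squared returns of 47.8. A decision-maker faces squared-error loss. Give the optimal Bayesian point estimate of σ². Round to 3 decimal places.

3.213

Posterior: Inverse-Gamma(shape = 4.9+10/2 = 9.9, scale = 4.7+47.8/2 = 28.6).
Mode = β/(α+1) = 28.6/10.9 = 2.624.
Mean = β/(α−1) = 28.6/8.9 = 3.213.
Squared-error loss ⇒ the optimal estimator is the posterior mean.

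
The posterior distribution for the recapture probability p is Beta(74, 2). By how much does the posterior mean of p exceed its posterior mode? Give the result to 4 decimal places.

Mode = (74−1)/(74+2−2) = 73/74 = 0.9865.
Mean = 74/(74+2) = 74/76 = 0.9737.
Difference = 0.9737 − 0.9865 = -0.0128.
Left-skewed posterior ⇒ mean < mode.

-0.0128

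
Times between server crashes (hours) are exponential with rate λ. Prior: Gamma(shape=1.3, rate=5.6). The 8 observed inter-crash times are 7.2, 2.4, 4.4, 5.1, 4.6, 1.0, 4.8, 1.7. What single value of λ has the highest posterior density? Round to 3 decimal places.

Σ times = 31.2. Posterior: Gamma(shape = 1.3+8 = 9.3, rate = 5.6+31.2 = 36.8).
Mode = (α−1)/β = 8.3/36.8 = 0.226.
Mean = α/β = 9.3/36.8 = 0.253.
This is the posterior mode — the MAP estimate.

0.226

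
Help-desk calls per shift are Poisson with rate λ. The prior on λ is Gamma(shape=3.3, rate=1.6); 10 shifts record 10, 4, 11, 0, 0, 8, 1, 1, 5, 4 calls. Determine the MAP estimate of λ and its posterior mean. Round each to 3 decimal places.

MAP = 3.991; posterior mean = 4.078

Σ counts = 44. Posterior: Gamma(shape = 3.3+44 = 47.3, rate = 1.6+10 = 11.6).
Mode = (α−1)/β = 46.3/11.6 = 3.991.
Mean = α/β = 47.3/11.6 = 4.078.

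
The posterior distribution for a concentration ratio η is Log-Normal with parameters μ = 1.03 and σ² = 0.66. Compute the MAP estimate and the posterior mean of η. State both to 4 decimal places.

η_MAP = 1.4477, E[η|data] = 3.8962

Mode = exp(μ − σ²) = exp(0.37) = 1.4477.
Mean = exp(μ + σ²/2) = exp(1.360) = 3.8962.
The mean is pulled above the mode by the posterior's right skew.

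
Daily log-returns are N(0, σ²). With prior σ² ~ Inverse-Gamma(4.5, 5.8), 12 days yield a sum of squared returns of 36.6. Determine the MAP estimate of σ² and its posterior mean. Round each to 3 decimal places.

Posterior: Inverse-Gamma(shape = 4.5+12/2 = 10.5, scale = 5.8+36.6/2 = 24.1).
Mode = β/(α+1) = 24.1/11.5 = 2.096.
Mean = β/(α−1) = 24.1/9.5 = 2.537.
The mean is pulled above the mode by the posterior's right skew.

σ²_MAP = 2.096, E[σ²|data] = 2.537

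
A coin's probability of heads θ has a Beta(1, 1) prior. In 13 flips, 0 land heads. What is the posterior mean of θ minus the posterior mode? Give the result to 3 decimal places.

0.067

Posterior: Beta(1+0, 1+13) = Beta(1, 14).
Since α = 1 ≤ 1 and β > 1, the Beta density is monotone decreasing on [0,1]; the mode is at 0.
Mean = 1/(1+14) = 0.067.
Difference = 0.067 − 0.000 = 0.067.
The mean is pulled above the mode by the posterior's right skew.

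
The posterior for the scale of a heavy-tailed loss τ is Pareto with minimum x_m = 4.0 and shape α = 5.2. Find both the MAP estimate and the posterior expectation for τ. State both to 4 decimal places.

The Pareto density is strictly decreasing on [x_m, ∞), so the mode is x_m = 4.0000.
Mean = α·x_m/(α−1) = 5.2·4.0/4.2 = 4.9524.

MAP estimate = 4.0000, posterior expectation = 4.9524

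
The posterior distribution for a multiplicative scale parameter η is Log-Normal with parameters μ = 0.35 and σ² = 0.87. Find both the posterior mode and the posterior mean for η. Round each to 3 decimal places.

Mode = exp(μ − σ²) = exp(-0.52) = 0.595.
Mean = exp(μ + σ²/2) = exp(0.785) = 2.192.

MAP: 0.595. Posterior mean: 2.192.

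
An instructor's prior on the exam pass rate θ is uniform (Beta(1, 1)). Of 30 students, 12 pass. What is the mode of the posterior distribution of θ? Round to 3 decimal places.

0.400

Posterior: Beta(1+12, 1+18) = Beta(13, 19).
Mode = (13−1)/(13+19−2) = 12/30 = 0.400.
Mean = 13/(13+19) = 13/32 = 0.406.
This is the posterior mode — the MAP estimate.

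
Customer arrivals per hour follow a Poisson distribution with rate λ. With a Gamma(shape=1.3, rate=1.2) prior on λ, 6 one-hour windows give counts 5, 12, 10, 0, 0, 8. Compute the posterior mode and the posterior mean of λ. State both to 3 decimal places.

posterior mode = 4.903, posterior mean = 5.042

Σ counts = 35. Posterior: Gamma(shape = 1.3+35 = 36.3, rate = 1.2+6 = 7.2).
Mode = (α−1)/β = 35.3/7.2 = 4.903.
Mean = α/β = 36.3/7.2 = 5.042.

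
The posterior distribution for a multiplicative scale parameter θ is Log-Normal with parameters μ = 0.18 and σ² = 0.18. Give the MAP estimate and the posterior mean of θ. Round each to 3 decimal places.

MAP: 1.000. Posterior mean: 1.310.

Mode = exp(μ − σ²) = exp(0.00) = 1.000.
Mean = exp(μ + σ²/2) = exp(0.270) = 1.310.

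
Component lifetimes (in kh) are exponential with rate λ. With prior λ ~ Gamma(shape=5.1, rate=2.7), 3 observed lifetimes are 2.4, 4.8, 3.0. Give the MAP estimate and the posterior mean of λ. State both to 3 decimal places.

Σ times = 10.2. Posterior: Gamma(shape = 5.1+3 = 8.1, rate = 2.7+10.2 = 12.9).
Mode = (α−1)/β = 7.1/12.9 = 0.550.
Mean = α/β = 8.1/12.9 = 0.628.
The mean is pulled above the mode by the posterior's right skew.

MAP = 0.550; posterior mean = 0.628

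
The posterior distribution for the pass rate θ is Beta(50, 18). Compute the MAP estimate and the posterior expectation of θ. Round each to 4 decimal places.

Mode = (50−1)/(50+18−2) = 49/66 = 0.7424.
Mean = 50/(50+18) = 50/68 = 0.7353.
Mode > mean: the posterior has a left tail.

θ_MAP = 0.7424, E[θ|data] = 0.7353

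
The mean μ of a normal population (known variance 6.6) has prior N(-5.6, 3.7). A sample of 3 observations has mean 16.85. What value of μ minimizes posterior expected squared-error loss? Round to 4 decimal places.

Posterior for μ is Normal. Precision-weighted mean: (1/3.7·-5.6 + 3/6.6·16.85) / (1/3.7 + 3/6.6) = 8.4788.
A Normal posterior is symmetric, so mode = mean.
Squared-error loss ⇒ the optimal estimator is the posterior mean.

8.4788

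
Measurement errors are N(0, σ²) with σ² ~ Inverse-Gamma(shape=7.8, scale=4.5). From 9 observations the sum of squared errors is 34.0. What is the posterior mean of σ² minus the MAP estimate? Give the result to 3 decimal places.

0.286

Posterior: Inverse-Gamma(shape = 7.8+9/2 = 12.3, scale = 4.5+34.0/2 = 21.5).
Mode = β/(α+1) = 21.5/13.3 = 1.617.
Mean = β/(α−1) = 21.5/11.3 = 1.903.
Difference = 1.903 − 1.617 = 0.286.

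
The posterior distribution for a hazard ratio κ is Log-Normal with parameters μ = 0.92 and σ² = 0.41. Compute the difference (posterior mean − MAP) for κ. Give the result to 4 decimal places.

1.4149

Mode = exp(μ − σ²) = exp(0.51) = 1.6653.
Mean = exp(μ + σ²/2) = exp(1.125) = 3.0802.
Difference = 3.0802 − 1.6653 = 1.4149.
Mean > mode: the posterior has a right tail.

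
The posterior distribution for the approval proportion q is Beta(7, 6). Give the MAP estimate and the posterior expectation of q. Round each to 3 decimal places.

Mode = (7−1)/(7+6−2) = 6/11 = 0.545.
Mean = 7/(7+6) = 7/13 = 0.538.
The mean is pulled below the mode by the posterior's left skew.

MAP = 0.545, posterior mean = 0.538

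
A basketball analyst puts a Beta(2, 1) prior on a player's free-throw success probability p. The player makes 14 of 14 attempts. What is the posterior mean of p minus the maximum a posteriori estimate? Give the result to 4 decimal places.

-0.0588

Posterior: Beta(2+14, 1+0) = Beta(16, 1).
Since β = 1 ≤ 1 and α > 1, the Beta density is monotone increasing on [0,1]; the mode is at 1.
Mean = 16/(16+1) = 0.9412.
Difference = 0.9412 − 1.0000 = -0.0588.
The posterior is left-skewed, so the mode exceeds the mean.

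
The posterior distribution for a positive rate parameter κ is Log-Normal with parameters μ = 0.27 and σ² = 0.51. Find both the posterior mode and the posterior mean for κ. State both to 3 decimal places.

Mode = exp(μ − σ²) = exp(-0.24) = 0.787.
Mean = exp(μ + σ²/2) = exp(0.525) = 1.690.

MAP: 0.787. Posterior mean: 1.690.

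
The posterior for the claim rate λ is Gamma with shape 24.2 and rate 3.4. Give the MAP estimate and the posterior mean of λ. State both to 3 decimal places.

MAP: 6.824. Posterior mean: 7.118.

Mode = (α−1)/β = 23.2/3.4 = 6.824.
Mean = α/β = 24.2/3.4 = 7.118.
The mean is pulled above the mode by the posterior's right skew.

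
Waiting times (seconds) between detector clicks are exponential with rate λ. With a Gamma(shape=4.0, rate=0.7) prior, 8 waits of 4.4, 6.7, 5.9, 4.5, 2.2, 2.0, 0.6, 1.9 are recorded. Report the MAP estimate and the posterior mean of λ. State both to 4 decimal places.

Σ times = 28.2. Posterior: Gamma(shape = 4.0+8 = 12.0, rate = 0.7+28.2 = 28.9).
Mode = (α−1)/β = 11.0/28.9 = 0.3806.
Mean = α/β = 12.0/28.9 = 0.4152.
The posterior is right-skewed, so the mean exceeds the mode.

λ_MAP = 0.3806, E[λ|data] = 0.4152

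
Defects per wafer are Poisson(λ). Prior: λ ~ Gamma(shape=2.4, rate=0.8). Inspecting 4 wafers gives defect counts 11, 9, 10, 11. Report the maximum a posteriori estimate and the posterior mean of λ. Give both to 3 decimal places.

MAP: 8.833. Posterior mean: 9.042.

Σ counts = 41. Posterior: Gamma(shape = 2.4+41 = 43.4, rate = 0.8+4 = 4.8).
Mode = (α−1)/β = 42.4/4.8 = 8.833.
Mean = α/β = 43.4/4.8 = 9.042.
The posterior is right-skewed, so the mean exceeds the mode.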